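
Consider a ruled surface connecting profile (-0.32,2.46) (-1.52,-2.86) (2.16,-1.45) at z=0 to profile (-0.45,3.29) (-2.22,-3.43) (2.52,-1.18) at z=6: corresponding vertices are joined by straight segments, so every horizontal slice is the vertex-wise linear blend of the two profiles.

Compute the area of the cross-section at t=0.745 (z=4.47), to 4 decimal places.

Area at t=0.745: 12.5666

Cross-section at t=0.745: each vertex is (1-t)·p0[i] + t·p1[i].
  v1: (1-0.745)·(-0.32,2.46) + 0.745·(-0.45,3.29) = (-0.4168,3.0783)
  v2: (1-0.745)·(-1.52,-2.86) + 0.745·(-2.22,-3.43) = (-2.0415,-3.2847)
  v3: (1-0.745)·(2.16,-1.45) + 0.745·(2.52,-1.18) = (2.4282,-1.2489)
Shoelace sum Σ(x_i·y_{i+1} − x_{i+1}·y_i):
  i=1: -0.4168·-3.2847 − -2.0415·3.0783 = +7.6537 (running +7.6537)
  i=2: -2.0415·-1.2489 − 2.4282·-3.2847 = +10.5253 (running +18.1790)
  i=3: 2.4282·3.0783 − -0.4168·-1.2489 = +6.9543 (running +25.1332)
Area = |Σ|/2 = |25.1332|/2 = 12.5666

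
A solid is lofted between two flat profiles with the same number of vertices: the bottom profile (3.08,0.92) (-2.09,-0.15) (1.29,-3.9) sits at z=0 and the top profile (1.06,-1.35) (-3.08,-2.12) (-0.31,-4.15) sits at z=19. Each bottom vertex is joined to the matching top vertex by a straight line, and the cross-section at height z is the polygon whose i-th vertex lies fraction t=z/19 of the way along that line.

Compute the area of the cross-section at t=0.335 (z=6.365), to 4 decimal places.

Cross-section at t=0.335: each vertex is (1-t)·p0[i] + t·p1[i].
  v1: (1-0.335)·(3.08,0.92) + 0.335·(1.06,-1.35) = (2.4033,0.1595)
  v2: (1-0.335)·(-2.09,-0.15) + 0.335·(-3.08,-2.12) = (-2.4217,-0.8100)
  v3: (1-0.335)·(1.29,-3.9) + 0.335·(-0.31,-4.15) = (0.7540,-3.9838)
Shoelace sum Σ(x_i·y_{i+1} − x_{i+1}·y_i):
  i=1: 2.4033·-0.8100 − -2.4217·0.1595 = -1.5602 (running -1.5602)
  i=2: -2.4217·-3.9838 − 0.7540·-0.8100 = +10.2580 (running +8.6978)
  i=3: 0.7540·0.1595 − 2.4033·-3.9838 = +9.6944 (running +18.3922)
Area = |Σ|/2 = |18.3922|/2 = 9.1961

Area at t=0.335: 9.1961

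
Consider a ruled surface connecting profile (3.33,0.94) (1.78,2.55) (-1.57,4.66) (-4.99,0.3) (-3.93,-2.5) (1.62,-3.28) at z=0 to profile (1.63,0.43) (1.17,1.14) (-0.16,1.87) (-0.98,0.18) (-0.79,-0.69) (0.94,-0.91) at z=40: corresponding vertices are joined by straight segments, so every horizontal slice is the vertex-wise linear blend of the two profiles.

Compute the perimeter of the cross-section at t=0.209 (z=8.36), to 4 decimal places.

Perimeter at t=0.209: 21.4230

Cross-section at t=0.209: each vertex is (1-t)·p0[i] + t·p1[i].
  v1: (1-0.209)·(3.33,0.94) + 0.209·(1.63,0.43) = (2.9747,0.8334)
  v2: (1-0.209)·(1.78,2.55) + 0.209·(1.17,1.14) = (1.6525,2.2553)
  v3: (1-0.209)·(-1.57,4.66) + 0.209·(-0.16,1.87) = (-1.2753,4.0769)
  v4: (1-0.209)·(-4.99,0.3) + 0.209·(-0.98,0.18) = (-4.1519,0.2749)
  v5: (1-0.209)·(-3.93,-2.5) + 0.209·(-0.79,-0.69) = (-3.2737,-2.1217)
  v6: (1-0.209)·(1.62,-3.28) + 0.209·(0.94,-0.91) = (1.4779,-2.7847)
Perimeter = Σ |v_{i+1} − v_i|:
  edge 1→2: √(-1.3222² + 1.4219²) = 1.9416 (running 1.9416)
  edge 2→3: √(-2.9278² + 1.8216²) = 3.4482 (running 5.3899)
  edge 3→4: √(-2.8766² + -3.8020²) = 4.7676 (running 10.1575)
  edge 4→5: √(0.8782² + -2.3966²) = 2.5525 (running 12.7099)
  edge 5→6: √(4.7516² + -0.6630²) = 4.7976 (running 17.5076)
  edge 6→1: √(1.4968² + 3.6181²) = 3.9155 (running 21.4230)
Perimeter = 21.4230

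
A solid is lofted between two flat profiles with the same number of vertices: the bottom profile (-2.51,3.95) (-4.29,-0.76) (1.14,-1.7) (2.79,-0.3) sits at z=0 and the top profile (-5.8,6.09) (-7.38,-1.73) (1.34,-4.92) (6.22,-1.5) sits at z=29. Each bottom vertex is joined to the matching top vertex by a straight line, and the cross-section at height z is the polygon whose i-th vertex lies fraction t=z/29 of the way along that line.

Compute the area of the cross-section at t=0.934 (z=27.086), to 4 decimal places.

Cross-section at t=0.934: each vertex is (1-t)·p0[i] + t·p1[i].
  v1: (1-0.934)·(-2.51,3.95) + 0.934·(-5.8,6.09) = (-5.5829,5.9488)
  v2: (1-0.934)·(-4.29,-0.76) + 0.934·(-7.38,-1.73) = (-7.1761,-1.6660)
  v3: (1-0.934)·(1.14,-1.7) + 0.934·(1.34,-4.92) = (1.3268,-4.7075)
  v4: (1-0.934)·(2.79,-0.3) + 0.934·(6.22,-1.5) = (5.9936,-1.4208)
Shoelace sum Σ(x_i·y_{i+1} − x_{i+1}·y_i):
  i=1: -5.5829·-1.6660 − -7.1761·5.9488 = +51.9896 (running +51.9896)
  i=2: -7.1761·-4.7075 − 1.3268·-1.6660 = +35.9916 (running +87.9812)
  i=3: 1.3268·-1.4208 − 5.9936·-4.7075 = +26.3297 (running +114.3109)
  i=4: 5.9936·5.9488 − -5.5829·-1.4208 = +27.7225 (running +142.0334)
Area = |Σ|/2 = |142.0334|/2 = 71.0167

Area at t=0.934: 71.0167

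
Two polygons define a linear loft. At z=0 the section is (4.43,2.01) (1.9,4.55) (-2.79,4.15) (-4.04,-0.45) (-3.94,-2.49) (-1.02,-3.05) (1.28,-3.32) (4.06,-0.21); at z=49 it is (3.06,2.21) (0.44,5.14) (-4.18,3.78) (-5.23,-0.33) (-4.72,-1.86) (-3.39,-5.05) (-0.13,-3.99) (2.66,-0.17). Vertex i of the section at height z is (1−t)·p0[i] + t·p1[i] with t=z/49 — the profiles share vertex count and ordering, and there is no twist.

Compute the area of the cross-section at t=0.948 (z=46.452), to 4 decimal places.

Cross-section at t=0.948: each vertex is (1-t)·p0[i] + t·p1[i].
  v1: (1-0.948)·(4.43,2.01) + 0.948·(3.06,2.21) = (3.1312,2.1996)
  v2: (1-0.948)·(1.9,4.55) + 0.948·(0.44,5.14) = (0.5159,5.1093)
  v3: (1-0.948)·(-2.79,4.15) + 0.948·(-4.18,3.78) = (-4.1077,3.7992)
  v4: (1-0.948)·(-4.04,-0.45) + 0.948·(-5.23,-0.33) = (-5.1681,-0.3362)
  v5: (1-0.948)·(-3.94,-2.49) + 0.948·(-4.72,-1.86) = (-4.6794,-1.8928)
  v6: (1-0.948)·(-1.02,-3.05) + 0.948·(-3.39,-5.05) = (-3.2668,-4.9460)
  v7: (1-0.948)·(1.28,-3.32) + 0.948·(-0.13,-3.99) = (-0.0567,-3.9552)
  v8: (1-0.948)·(4.06,-0.21) + 0.948·(2.66,-0.17) = (2.7328,-0.1721)
Shoelace sum Σ(x_i·y_{i+1} − x_{i+1}·y_i):
  i=1: 3.1312·5.1093 − 0.5159·2.1996 = +14.8637 (running +14.8637)
  i=2: 0.5159·3.7992 − -4.1077·5.1093 = +22.9478 (running +37.8114)
  i=3: -4.1077·-0.3362 − -5.1681·3.7992 = +21.0161 (running +58.8276)
  i=4: -5.1681·-1.8928 − -4.6794·-0.3362 = +8.2086 (running +67.0362)
  i=5: -4.6794·-4.9460 − -3.2668·-1.8928 = +16.9613 (running +83.9975)
  i=6: -3.2668·-3.9552 − -0.0567·-4.9460 = +12.6402 (running +96.6377)
  i=7: -0.0567·-0.1721 − 2.7328·-3.9552 = +10.8184 (running +107.4561)
  i=8: 2.7328·2.1996 − 3.1312·-0.1721 = +6.5499 (running +114.0060)
Area = |Σ|/2 = |114.0060|/2 = 57.0030

Area at t=0.948: 57.0030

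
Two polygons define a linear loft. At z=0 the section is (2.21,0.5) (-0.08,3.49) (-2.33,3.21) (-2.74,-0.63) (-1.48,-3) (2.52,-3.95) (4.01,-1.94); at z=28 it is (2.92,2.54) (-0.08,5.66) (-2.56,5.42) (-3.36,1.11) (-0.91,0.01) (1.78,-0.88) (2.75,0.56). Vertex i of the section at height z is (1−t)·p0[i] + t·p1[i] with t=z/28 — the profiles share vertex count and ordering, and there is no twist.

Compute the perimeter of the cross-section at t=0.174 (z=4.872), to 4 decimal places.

Perimeter at t=0.174: 21.7487

Cross-section at t=0.174: each vertex is (1-t)·p0[i] + t·p1[i].
  v1: (1-0.174)·(2.21,0.5) + 0.174·(2.92,2.54) = (2.3335,0.8550)
  v2: (1-0.174)·(-0.08,3.49) + 0.174·(-0.08,5.66) = (-0.0800,3.8676)
  v3: (1-0.174)·(-2.33,3.21) + 0.174·(-2.56,5.42) = (-2.3700,3.5945)
  v4: (1-0.174)·(-2.74,-0.63) + 0.174·(-3.36,1.11) = (-2.8479,-0.3272)
  v5: (1-0.174)·(-1.48,-3) + 0.174·(-0.91,0.01) = (-1.3808,-2.4763)
  v6: (1-0.174)·(2.52,-3.95) + 0.174·(1.78,-0.88) = (2.3912,-3.4158)
  v7: (1-0.174)·(4.01,-1.94) + 0.174·(2.75,0.56) = (3.7908,-1.5050)
Perimeter = Σ |v_{i+1} − v_i|:
  edge 1→2: √(-2.4135² + 3.0126²) = 3.8602 (running 3.8602)
  edge 2→3: √(-2.2900² + -0.2730²) = 2.3062 (running 6.1664)
  edge 3→4: √(-0.4779² + -3.9218²) = 3.9508 (running 10.1172)
  edge 4→5: √(1.4671² + -2.1490²) = 2.6020 (running 12.7192)
  edge 5→6: √(3.7721² + -0.9396²) = 3.8873 (running 16.6066)
  edge 6→7: √(1.3995² + 1.9108²) = 2.3685 (running 18.9751)
  edge 7→1: √(-1.4572² + 2.3600²) = 2.7736 (running 21.7487)
Perimeter = 21.7487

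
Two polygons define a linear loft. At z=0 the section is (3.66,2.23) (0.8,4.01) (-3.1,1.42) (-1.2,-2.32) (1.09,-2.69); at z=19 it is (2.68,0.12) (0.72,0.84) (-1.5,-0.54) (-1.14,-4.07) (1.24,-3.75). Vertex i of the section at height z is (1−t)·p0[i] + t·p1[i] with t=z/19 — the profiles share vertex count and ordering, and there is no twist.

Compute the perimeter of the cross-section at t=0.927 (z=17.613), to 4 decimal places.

Cross-section at t=0.927: each vertex is (1-t)·p0[i] + t·p1[i].
  v1: (1-0.927)·(3.66,2.23) + 0.927·(2.68,0.12) = (2.7515,0.2740)
  v2: (1-0.927)·(0.8,4.01) + 0.927·(0.72,0.84) = (0.7258,1.0714)
  v3: (1-0.927)·(-3.1,1.42) + 0.927·(-1.5,-0.54) = (-1.6168,-0.3969)
  v4: (1-0.927)·(-1.2,-2.32) + 0.927·(-1.14,-4.07) = (-1.1444,-3.9423)
  v5: (1-0.927)·(1.09,-2.69) + 0.927·(1.24,-3.75) = (1.2290,-3.6726)
Perimeter = Σ |v_{i+1} − v_i|:
  edge 1→2: √(-2.0257² + 0.7974²) = 2.1770 (running 2.1770)
  edge 2→3: √(-2.3426² + -1.4683²) = 2.7648 (running 4.9418)
  edge 3→4: √(0.4724² + -3.5453²) = 3.5767 (running 8.5184)
  edge 4→5: √(2.3734² + 0.2696²) = 2.3887 (running 10.9071)
  edge 5→1: √(1.5225² + 3.9466²) = 4.2301 (running 15.1373)
Perimeter = 15.1373

Perimeter at t=0.927: 15.1373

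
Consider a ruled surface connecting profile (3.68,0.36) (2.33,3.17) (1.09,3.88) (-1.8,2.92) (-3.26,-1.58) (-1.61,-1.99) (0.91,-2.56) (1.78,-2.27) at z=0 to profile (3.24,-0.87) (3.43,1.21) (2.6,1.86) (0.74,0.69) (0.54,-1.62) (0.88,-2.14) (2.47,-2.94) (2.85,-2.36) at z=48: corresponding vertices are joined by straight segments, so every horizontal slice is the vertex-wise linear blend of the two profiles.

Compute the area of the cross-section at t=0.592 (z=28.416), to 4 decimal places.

Area at t=0.592: 16.8179

Cross-section at t=0.592: each vertex is (1-t)·p0[i] + t·p1[i].
  v1: (1-0.592)·(3.68,0.36) + 0.592·(3.24,-0.87) = (3.4195,-0.3682)
  v2: (1-0.592)·(2.33,3.17) + 0.592·(3.43,1.21) = (2.9812,2.0097)
  v3: (1-0.592)·(1.09,3.88) + 0.592·(2.6,1.86) = (1.9839,2.6842)
  v4: (1-0.592)·(-1.8,2.92) + 0.592·(0.74,0.69) = (-0.2963,1.5998)
  v5: (1-0.592)·(-3.26,-1.58) + 0.592·(0.54,-1.62) = (-1.0104,-1.6037)
  v6: (1-0.592)·(-1.61,-1.99) + 0.592·(0.88,-2.14) = (-0.1359,-2.0788)
  v7: (1-0.592)·(0.91,-2.56) + 0.592·(2.47,-2.94) = (1.8335,-2.7850)
  v8: (1-0.592)·(1.78,-2.27) + 0.592·(2.85,-2.36) = (2.4134,-2.3233)
Shoelace sum Σ(x_i·y_{i+1} − x_{i+1}·y_i):
  i=1: 3.4195·2.0097 − 2.9812·-0.3682 = +7.9697 (running +7.9697)
  i=2: 2.9812·2.6842 − 1.9839·2.0097 = +4.0150 (running +11.9847)
  i=3: 1.9839·1.5998 − -0.2963·2.6842 = +3.9693 (running +15.9540)
  i=4: -0.2963·-1.6037 − -1.0104·1.5998 = +2.0917 (running +18.0457)
  i=5: -1.0104·-2.0788 − -0.1359·-1.6037 = +1.8824 (running +19.9281)
  i=6: -0.1359·-2.7850 − 1.8335·-2.0788 = +4.1901 (running +24.1182)
  i=7: 1.8335·-2.3233 − 2.4134·-2.7850 = +2.4616 (running +26.5797)
  i=8: 2.4134·-0.3682 − 3.4195·-2.3233 = +7.0560 (running +33.6357)
Area = |Σ|/2 = |33.6357|/2 = 16.8179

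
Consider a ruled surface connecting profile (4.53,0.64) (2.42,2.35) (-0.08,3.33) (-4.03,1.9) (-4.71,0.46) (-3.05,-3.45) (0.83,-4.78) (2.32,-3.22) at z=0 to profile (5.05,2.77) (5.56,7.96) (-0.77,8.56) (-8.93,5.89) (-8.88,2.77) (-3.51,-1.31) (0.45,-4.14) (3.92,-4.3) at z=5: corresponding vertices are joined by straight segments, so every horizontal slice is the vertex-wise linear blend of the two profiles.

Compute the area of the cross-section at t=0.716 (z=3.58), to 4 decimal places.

Cross-section at t=0.716: each vertex is (1-t)·p0[i] + t·p1[i].
  v1: (1-0.716)·(4.53,0.64) + 0.716·(5.05,2.77) = (4.9023,2.1651)
  v2: (1-0.716)·(2.42,2.35) + 0.716·(5.56,7.96) = (4.6682,6.3668)
  v3: (1-0.716)·(-0.08,3.33) + 0.716·(-0.77,8.56) = (-0.5740,7.0747)
  v4: (1-0.716)·(-4.03,1.9) + 0.716·(-8.93,5.89) = (-7.5384,4.7568)
  v5: (1-0.716)·(-4.71,0.46) + 0.716·(-8.88,2.77) = (-7.6957,2.1140)
  v6: (1-0.716)·(-3.05,-3.45) + 0.716·(-3.51,-1.31) = (-3.3794,-1.9178)
  v7: (1-0.716)·(0.83,-4.78) + 0.716·(0.45,-4.14) = (0.5579,-4.3218)
  v8: (1-0.716)·(2.32,-3.22) + 0.716·(3.92,-4.3) = (3.4656,-3.9933)
Shoelace sum Σ(x_i·y_{i+1} − x_{i+1}·y_i):
  i=1: 4.9023·6.3668 − 4.6682·2.1651 = +21.1048 (running +21.1048)
  i=2: 4.6682·7.0747 − -0.5740·6.3668 = +36.6811 (running +57.7859)
  i=3: -0.5740·4.7568 − -7.5384·7.0747 = +50.6012 (running +108.3870)
  i=4: -7.5384·2.1140 − -7.6957·4.7568 = +20.6714 (running +129.0584)
  i=5: -7.6957·-1.9178 − -3.3794·2.1140 = +21.9024 (running +150.9608)
  i=6: -3.3794·-4.3218 − 0.5579·-1.9178 = +15.6747 (running +166.6356)
  i=7: 0.5579·-3.9933 − 3.4656·-4.3218 = +12.7496 (running +179.3851)
  i=8: 3.4656·2.1651 − 4.9023·-3.9933 = +27.0796 (running +206.4648)
Area = |Σ|/2 = |206.4648|/2 = 103.2324

Area at t=0.716: 103.2324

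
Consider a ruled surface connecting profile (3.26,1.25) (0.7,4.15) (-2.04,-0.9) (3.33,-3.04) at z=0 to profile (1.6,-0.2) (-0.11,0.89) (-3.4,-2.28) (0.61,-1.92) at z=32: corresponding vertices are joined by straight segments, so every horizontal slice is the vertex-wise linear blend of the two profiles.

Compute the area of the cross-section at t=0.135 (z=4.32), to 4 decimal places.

Cross-section at t=0.135: each vertex is (1-t)·p0[i] + t·p1[i].
  v1: (1-0.135)·(3.26,1.25) + 0.135·(1.6,-0.2) = (3.0359,1.0543)
  v2: (1-0.135)·(0.7,4.15) + 0.135·(-0.11,0.89) = (0.5906,3.7099)
  v3: (1-0.135)·(-2.04,-0.9) + 0.135·(-3.4,-2.28) = (-2.2236,-1.0863)
  v4: (1-0.135)·(3.33,-3.04) + 0.135·(0.61,-1.92) = (2.9628,-2.8888)
Shoelace sum Σ(x_i·y_{i+1} − x_{i+1}·y_i):
  i=1: 3.0359·3.7099 − 0.5906·1.0543 = +10.6402 (running +10.6402)
  i=2: 0.5906·-1.0863 − -2.2236·3.7099 = +7.6077 (running +18.2479)
  i=3: -2.2236·-2.8888 − 2.9628·-1.0863 = +9.6420 (running +27.8899)
  i=4: 2.9628·1.0543 − 3.0359·-2.8888 = +11.8936 (running +39.7836)
Area = |Σ|/2 = |39.7836|/2 = 19.8918

Area at t=0.135: 19.8918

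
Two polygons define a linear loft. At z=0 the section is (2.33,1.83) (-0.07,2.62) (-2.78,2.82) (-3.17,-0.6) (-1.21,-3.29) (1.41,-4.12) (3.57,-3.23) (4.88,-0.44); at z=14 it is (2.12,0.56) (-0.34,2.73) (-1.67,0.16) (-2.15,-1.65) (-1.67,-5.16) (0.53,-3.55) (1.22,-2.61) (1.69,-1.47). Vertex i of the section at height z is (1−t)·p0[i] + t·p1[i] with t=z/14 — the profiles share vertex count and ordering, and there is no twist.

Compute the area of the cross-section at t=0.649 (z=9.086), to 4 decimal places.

Area at t=0.649: 25.9186

Cross-section at t=0.649: each vertex is (1-t)·p0[i] + t·p1[i].
  v1: (1-0.649)·(2.33,1.83) + 0.649·(2.12,0.56) = (2.1937,1.0058)
  v2: (1-0.649)·(-0.07,2.62) + 0.649·(-0.34,2.73) = (-0.2452,2.6914)
  v3: (1-0.649)·(-2.78,2.82) + 0.649·(-1.67,0.16) = (-2.0596,1.0937)
  v4: (1-0.649)·(-3.17,-0.6) + 0.649·(-2.15,-1.65) = (-2.5080,-1.2814)
  v5: (1-0.649)·(-1.21,-3.29) + 0.649·(-1.67,-5.16) = (-1.5085,-4.5036)
  v6: (1-0.649)·(1.41,-4.12) + 0.649·(0.53,-3.55) = (0.8389,-3.7501)
  v7: (1-0.649)·(3.57,-3.23) + 0.649·(1.22,-2.61) = (2.0448,-2.8276)
  v8: (1-0.649)·(4.88,-0.44) + 0.649·(1.69,-1.47) = (2.8097,-1.1085)
Shoelace sum Σ(x_i·y_{i+1} − x_{i+1}·y_i):
  i=1: 2.1937·2.6914 − -0.2452·1.0058 = +6.1508 (running +6.1508)
  i=2: -0.2452·1.0937 − -2.0596·2.6914 = +5.2750 (running +11.4258)
  i=3: -2.0596·-1.2814 − -2.5080·1.0937 = +5.3822 (running +16.8080)
  i=4: -2.5080·-4.5036 − -1.5085·-1.2814 = +9.3621 (running +26.1701)
  i=5: -1.5085·-3.7501 − 0.8389·-4.5036 = +9.4351 (running +35.6052)
  i=6: 0.8389·-2.8276 − 2.0448·-3.7501 = +5.2963 (running +40.9015)
  i=7: 2.0448·-1.1085 − 2.8097·-2.8276 = +5.6781 (running +46.5796)
  i=8: 2.8097·1.0058 − 2.1937·-1.1085 = +5.2576 (running +51.8372)
Area = |Σ|/2 = |51.8372|/2 = 25.9186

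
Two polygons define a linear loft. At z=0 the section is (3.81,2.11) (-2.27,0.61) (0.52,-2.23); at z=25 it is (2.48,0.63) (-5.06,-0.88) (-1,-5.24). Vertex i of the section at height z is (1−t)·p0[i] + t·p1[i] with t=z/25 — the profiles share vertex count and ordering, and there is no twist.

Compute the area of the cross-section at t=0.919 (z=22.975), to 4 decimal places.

Area at t=0.919: 18.7085

Cross-section at t=0.919: each vertex is (1-t)·p0[i] + t·p1[i].
  v1: (1-0.919)·(3.81,2.11) + 0.919·(2.48,0.63) = (2.5877,0.7499)
  v2: (1-0.919)·(-2.27,0.61) + 0.919·(-5.06,-0.88) = (-4.8340,-0.7593)
  v3: (1-0.919)·(0.52,-2.23) + 0.919·(-1,-5.24) = (-0.8769,-4.9962)
Shoelace sum Σ(x_i·y_{i+1} − x_{i+1}·y_i):
  i=1: 2.5877·-0.7593 − -4.8340·0.7499 = +1.6600 (running +1.6600)
  i=2: -4.8340·-4.9962 − -0.8769·-0.7593 = +23.4858 (running +25.1458)
  i=3: -0.8769·0.7499 − 2.5877·-4.9962 = +12.2712 (running +37.4171)
Area = |Σ|/2 = |37.4171|/2 = 18.7085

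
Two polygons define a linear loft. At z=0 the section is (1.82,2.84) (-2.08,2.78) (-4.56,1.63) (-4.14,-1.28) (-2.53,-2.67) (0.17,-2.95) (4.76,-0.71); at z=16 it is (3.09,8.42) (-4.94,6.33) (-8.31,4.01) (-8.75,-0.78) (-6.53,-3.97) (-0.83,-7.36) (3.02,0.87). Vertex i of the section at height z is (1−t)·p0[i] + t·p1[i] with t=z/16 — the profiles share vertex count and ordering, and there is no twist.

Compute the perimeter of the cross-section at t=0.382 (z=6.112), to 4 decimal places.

Perimeter at t=0.382: 30.9389

Cross-section at t=0.382: each vertex is (1-t)·p0[i] + t·p1[i].
  v1: (1-0.382)·(1.82,2.84) + 0.382·(3.09,8.42) = (2.3051,4.9716)
  v2: (1-0.382)·(-2.08,2.78) + 0.382·(-4.94,6.33) = (-3.1725,4.1361)
  v3: (1-0.382)·(-4.56,1.63) + 0.382·(-8.31,4.01) = (-5.9925,2.5392)
  v4: (1-0.382)·(-4.14,-1.28) + 0.382·(-8.75,-0.78) = (-5.9010,-1.0890)
  v5: (1-0.382)·(-2.53,-2.67) + 0.382·(-6.53,-3.97) = (-4.0580,-3.1666)
  v6: (1-0.382)·(0.17,-2.95) + 0.382·(-0.83,-7.36) = (-0.2120,-4.6346)
  v7: (1-0.382)·(4.76,-0.71) + 0.382·(3.02,0.87) = (4.0953,-0.1064)
Perimeter = Σ |v_{i+1} − v_i|:
  edge 1→2: √(-5.4777² + -0.8355²) = 5.5410 (running 5.5410)
  edge 2→3: √(-2.8200² + -1.5969²) = 3.2408 (running 8.7818)
  edge 3→4: √(0.0915² + -3.6282²) = 3.6293 (running 12.4111)
  edge 4→5: √(1.8430² + -2.0776²) = 2.7773 (running 15.1883)
  edge 5→6: √(3.8460² + -1.4680²) = 4.1166 (running 19.3050)
  edge 6→7: √(4.3073² + 4.5282²) = 6.2496 (running 25.5546)
  edge 7→1: √(-1.7902² + 5.0780²) = 5.3843 (running 30.9389)
Perimeter = 30.9389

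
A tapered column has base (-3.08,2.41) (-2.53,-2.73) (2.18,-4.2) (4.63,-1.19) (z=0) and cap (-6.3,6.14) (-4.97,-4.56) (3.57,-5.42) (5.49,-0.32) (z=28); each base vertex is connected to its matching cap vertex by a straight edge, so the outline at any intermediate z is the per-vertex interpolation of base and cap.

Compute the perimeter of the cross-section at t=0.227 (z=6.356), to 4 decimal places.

Cross-section at t=0.227: each vertex is (1-t)·p0[i] + t·p1[i].
  v1: (1-0.227)·(-3.08,2.41) + 0.227·(-6.3,6.14) = (-3.8109,3.2567)
  v2: (1-0.227)·(-2.53,-2.73) + 0.227·(-4.97,-4.56) = (-3.0839,-3.1454)
  v3: (1-0.227)·(2.18,-4.2) + 0.227·(3.57,-5.42) = (2.4955,-4.4769)
  v4: (1-0.227)·(4.63,-1.19) + 0.227·(5.49,-0.32) = (4.8252,-0.9925)
Perimeter = Σ |v_{i+1} − v_i|:
  edge 1→2: √(0.7271² + -6.4021²) = 6.4433 (running 6.4433)
  edge 2→3: √(5.5794² + -1.3315²) = 5.7361 (running 12.1794)
  edge 3→4: √(2.3297² + 3.4844²) = 4.1915 (running 16.3709)
  edge 4→1: √(-8.6362² + 4.2492²) = 9.6249 (running 25.9958)
Perimeter = 25.9958

Perimeter at t=0.227: 25.9958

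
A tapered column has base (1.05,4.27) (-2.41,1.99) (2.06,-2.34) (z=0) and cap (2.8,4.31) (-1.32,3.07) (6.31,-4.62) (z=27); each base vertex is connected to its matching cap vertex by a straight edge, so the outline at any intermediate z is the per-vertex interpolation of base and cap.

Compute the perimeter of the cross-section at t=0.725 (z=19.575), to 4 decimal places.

Perimeter at t=0.725: 22.5480

Cross-section at t=0.725: each vertex is (1-t)·p0[i] + t·p1[i].
  v1: (1-0.725)·(1.05,4.27) + 0.725·(2.8,4.31) = (2.3187,4.2990)
  v2: (1-0.725)·(-2.41,1.99) + 0.725·(-1.32,3.07) = (-1.6198,2.7730)
  v3: (1-0.725)·(2.06,-2.34) + 0.725·(6.31,-4.62) = (5.1413,-3.9930)
Perimeter = Σ |v_{i+1} − v_i|:
  edge 1→2: √(-3.9385² + -1.5260²) = 4.2238 (running 4.2238)
  edge 2→3: √(6.7610² + -6.7660²) = 9.5650 (running 13.7888)
  edge 3→1: √(-2.8225² + 8.2920²) = 8.7592 (running 22.5480)
Perimeter = 22.5480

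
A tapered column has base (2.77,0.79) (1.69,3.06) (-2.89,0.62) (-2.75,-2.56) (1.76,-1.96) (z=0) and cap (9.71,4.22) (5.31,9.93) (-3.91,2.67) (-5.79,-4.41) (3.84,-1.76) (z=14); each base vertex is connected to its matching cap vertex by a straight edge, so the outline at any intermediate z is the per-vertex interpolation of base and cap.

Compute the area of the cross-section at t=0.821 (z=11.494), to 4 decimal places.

Cross-section at t=0.821: each vertex is (1-t)·p0[i] + t·p1[i].
  v1: (1-0.821)·(2.77,0.79) + 0.821·(9.71,4.22) = (8.4677,3.6060)
  v2: (1-0.821)·(1.69,3.06) + 0.821·(5.31,9.93) = (4.6620,8.7003)
  v3: (1-0.821)·(-2.89,0.62) + 0.821·(-3.91,2.67) = (-3.7274,2.3030)
  v4: (1-0.821)·(-2.75,-2.56) + 0.821·(-5.79,-4.41) = (-5.2458,-4.0789)
  v5: (1-0.821)·(1.76,-1.96) + 0.821·(3.84,-1.76) = (3.4677,-1.7958)
Shoelace sum Σ(x_i·y_{i+1} − x_{i+1}·y_i):
  i=1: 8.4677·8.7003 − 4.6620·3.6060 = +56.8602 (running +56.8602)
  i=2: 4.6620·2.3030 − -3.7274·8.7003 = +43.1664 (running +100.0267)
  i=3: -3.7274·-4.0789 − -5.2458·2.3030 = +27.2850 (running +127.3117)
  i=4: -5.2458·-1.7958 − 3.4677·-4.0789 = +23.5646 (running +150.8763)
  i=5: 3.4677·3.6060 − 8.4677·-1.7958 = +27.7109 (running +178.5872)
Area = |Σ|/2 = |178.5872|/2 = 89.2936

Area at t=0.821: 89.2936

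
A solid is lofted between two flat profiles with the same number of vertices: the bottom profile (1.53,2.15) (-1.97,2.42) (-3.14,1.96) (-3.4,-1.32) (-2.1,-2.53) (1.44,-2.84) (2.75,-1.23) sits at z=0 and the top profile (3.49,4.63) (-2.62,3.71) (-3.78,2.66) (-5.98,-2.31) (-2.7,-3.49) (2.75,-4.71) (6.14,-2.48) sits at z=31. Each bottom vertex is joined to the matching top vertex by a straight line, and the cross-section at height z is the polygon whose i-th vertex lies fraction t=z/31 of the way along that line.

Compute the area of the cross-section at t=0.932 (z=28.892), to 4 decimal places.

Area at t=0.932: 72.1637

Cross-section at t=0.932: each vertex is (1-t)·p0[i] + t·p1[i].
  v1: (1-0.932)·(1.53,2.15) + 0.932·(3.49,4.63) = (3.3567,4.4614)
  v2: (1-0.932)·(-1.97,2.42) + 0.932·(-2.62,3.71) = (-2.5758,3.6223)
  v3: (1-0.932)·(-3.14,1.96) + 0.932·(-3.78,2.66) = (-3.7365,2.6124)
  v4: (1-0.932)·(-3.4,-1.32) + 0.932·(-5.98,-2.31) = (-5.8046,-2.2427)
  v5: (1-0.932)·(-2.1,-2.53) + 0.932·(-2.7,-3.49) = (-2.6592,-3.4247)
  v6: (1-0.932)·(1.44,-2.84) + 0.932·(2.75,-4.71) = (2.6609,-4.5828)
  v7: (1-0.932)·(2.75,-1.23) + 0.932·(6.14,-2.48) = (5.9095,-2.3950)
Shoelace sum Σ(x_i·y_{i+1} − x_{i+1}·y_i):
  i=1: 3.3567·3.6223 − -2.5758·4.4614 = +23.6506 (running +23.6506)
  i=2: -2.5758·2.6124 − -3.7365·3.6223 = +6.8056 (running +30.4561)
  i=3: -3.7365·-2.2427 − -5.8046·2.6124 = +23.5436 (running +53.9997)
  i=4: -5.8046·-3.4247 − -2.6592·-2.2427 = +13.9153 (running +67.9149)
  i=5: -2.6592·-4.5828 − 2.6609·-3.4247 = +21.2996 (running +89.2145)
  i=6: 2.6609·-2.3950 − 5.9095·-4.5828 = +20.7093 (running +109.9238)
  i=7: 5.9095·4.4614 − 3.3567·-2.3950 = +34.4037 (running +144.3275)
Area = |Σ|/2 = |144.3275|/2 = 72.1637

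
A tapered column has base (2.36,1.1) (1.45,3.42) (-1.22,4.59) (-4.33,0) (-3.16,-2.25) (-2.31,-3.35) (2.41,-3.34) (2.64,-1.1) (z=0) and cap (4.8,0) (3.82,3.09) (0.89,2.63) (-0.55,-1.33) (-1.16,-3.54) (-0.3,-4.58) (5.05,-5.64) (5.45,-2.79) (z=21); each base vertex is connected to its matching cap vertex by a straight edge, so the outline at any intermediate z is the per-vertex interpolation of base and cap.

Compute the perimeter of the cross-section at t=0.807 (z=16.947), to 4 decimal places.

Perimeter at t=0.807: 24.8087

Cross-section at t=0.807: each vertex is (1-t)·p0[i] + t·p1[i].
  v1: (1-0.807)·(2.36,1.1) + 0.807·(4.8,0) = (4.3291,0.2123)
  v2: (1-0.807)·(1.45,3.42) + 0.807·(3.82,3.09) = (3.3626,3.1537)
  v3: (1-0.807)·(-1.22,4.59) + 0.807·(0.89,2.63) = (0.4828,3.0083)
  v4: (1-0.807)·(-4.33,0) + 0.807·(-0.55,-1.33) = (-1.2795,-1.0733)
  v5: (1-0.807)·(-3.16,-2.25) + 0.807·(-1.16,-3.54) = (-1.5460,-3.2910)
  v6: (1-0.807)·(-2.31,-3.35) + 0.807·(-0.3,-4.58) = (-0.6879,-4.3426)
  v7: (1-0.807)·(2.41,-3.34) + 0.807·(5.05,-5.64) = (4.5405,-5.1961)
  v8: (1-0.807)·(2.64,-1.1) + 0.807·(5.45,-2.79) = (4.9077,-2.4638)
Perimeter = Σ |v_{i+1} − v_i|:
  edge 1→2: √(-0.9665² + 2.9414²) = 3.0961 (running 3.0961)
  edge 2→3: √(-2.8798² + -0.1454²) = 2.8835 (running 5.9796)
  edge 3→4: √(-1.7623² + -4.0816²) = 4.4458 (running 10.4254)
  edge 4→5: √(-0.2665² + -2.2177²) = 2.2337 (running 12.6591)
  edge 5→6: √(0.8581² + -1.0516²) = 1.3572 (running 14.0163)
  edge 6→7: √(5.2284² + -0.8535²) = 5.2976 (running 19.3139)
  edge 7→8: √(0.3672² + 2.7323²) = 2.7568 (running 22.0708)
  edge 8→1: √(-0.5786² + 2.6761²) = 2.7380 (running 24.8087)
Perimeter = 24.8087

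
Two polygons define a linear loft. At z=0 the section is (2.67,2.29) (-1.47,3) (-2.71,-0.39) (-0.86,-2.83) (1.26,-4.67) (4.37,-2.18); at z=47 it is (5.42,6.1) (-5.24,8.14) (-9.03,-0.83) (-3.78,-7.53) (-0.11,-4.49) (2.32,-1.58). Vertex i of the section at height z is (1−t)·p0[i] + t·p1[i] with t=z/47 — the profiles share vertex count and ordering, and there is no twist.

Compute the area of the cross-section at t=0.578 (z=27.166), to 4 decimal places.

Area at t=0.578: 82.9257

Cross-section at t=0.578: each vertex is (1-t)·p0[i] + t·p1[i].
  v1: (1-0.578)·(2.67,2.29) + 0.578·(5.42,6.1) = (4.2595,4.4922)
  v2: (1-0.578)·(-1.47,3) + 0.578·(-5.24,8.14) = (-3.6491,5.9709)
  v3: (1-0.578)·(-2.71,-0.39) + 0.578·(-9.03,-0.83) = (-6.3630,-0.6443)
  v4: (1-0.578)·(-0.86,-2.83) + 0.578·(-3.78,-7.53) = (-2.5478,-5.5466)
  v5: (1-0.578)·(1.26,-4.67) + 0.578·(-0.11,-4.49) = (0.4681,-4.5660)
  v6: (1-0.578)·(4.37,-2.18) + 0.578·(2.32,-1.58) = (3.1851,-1.8332)
Shoelace sum Σ(x_i·y_{i+1} − x_{i+1}·y_i):
  i=1: 4.2595·5.9709 − -3.6491·4.4922 = +41.8254 (running +41.8254)
  i=2: -3.6491·-0.6443 − -6.3630·5.9709 = +40.3439 (running +82.1693)
  i=3: -6.3630·-5.5466 − -2.5478·-0.6443 = +33.6512 (running +115.8205)
  i=4: -2.5478·-4.5660 − 0.4681·-5.5466 = +14.2296 (running +130.0500)
  i=5: 0.4681·-1.8332 − 3.1851·-4.5660 = +13.6848 (running +143.7349)
  i=6: 3.1851·4.4922 − 4.2595·-1.8332 = +22.1166 (running +165.8514)
Area = |Σ|/2 = |165.8514|/2 = 82.9257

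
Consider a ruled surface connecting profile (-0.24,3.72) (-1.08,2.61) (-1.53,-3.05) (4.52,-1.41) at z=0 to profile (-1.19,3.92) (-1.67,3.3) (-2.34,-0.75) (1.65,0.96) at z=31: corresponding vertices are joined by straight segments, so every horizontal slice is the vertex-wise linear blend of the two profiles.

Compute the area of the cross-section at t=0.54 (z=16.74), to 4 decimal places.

Cross-section at t=0.54: each vertex is (1-t)·p0[i] + t·p1[i].
  v1: (1-0.54)·(-0.24,3.72) + 0.54·(-1.19,3.92) = (-0.7530,3.8280)
  v2: (1-0.54)·(-1.08,2.61) + 0.54·(-1.67,3.3) = (-1.3986,2.9826)
  v3: (1-0.54)·(-1.53,-3.05) + 0.54·(-2.34,-0.75) = (-1.9674,-1.8080)
  v4: (1-0.54)·(4.52,-1.41) + 0.54·(1.65,0.96) = (2.9702,-0.1302)
Shoelace sum Σ(x_i·y_{i+1} − x_{i+1}·y_i):
  i=1: -0.7530·2.9826 − -1.3986·3.8280 = +3.1079 (running +3.1079)
  i=2: -1.3986·-1.8080 − -1.9674·2.9826 = +8.3966 (running +11.5046)
  i=3: -1.9674·-0.1302 − 2.9702·-1.8080 = +5.6263 (running +17.1309)
  i=4: 2.9702·3.8280 − -0.7530·-0.1302 = +11.2719 (running +28.4027)
Area = |Σ|/2 = |28.4027|/2 = 14.2014

Area at t=0.54: 14.2014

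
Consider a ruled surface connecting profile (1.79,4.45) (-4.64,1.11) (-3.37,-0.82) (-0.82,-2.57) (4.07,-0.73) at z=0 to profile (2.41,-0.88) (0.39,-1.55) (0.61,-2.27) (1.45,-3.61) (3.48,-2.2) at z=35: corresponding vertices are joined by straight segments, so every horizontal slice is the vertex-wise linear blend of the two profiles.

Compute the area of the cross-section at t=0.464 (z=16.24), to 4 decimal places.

Cross-section at t=0.464: each vertex is (1-t)·p0[i] + t·p1[i].
  v1: (1-0.464)·(1.79,4.45) + 0.464·(2.41,-0.88) = (2.0777,1.9769)
  v2: (1-0.464)·(-4.64,1.11) + 0.464·(0.39,-1.55) = (-2.3061,-0.1242)
  v3: (1-0.464)·(-3.37,-0.82) + 0.464·(0.61,-2.27) = (-1.5233,-1.4928)
  v4: (1-0.464)·(-0.82,-2.57) + 0.464·(1.45,-3.61) = (0.2333,-3.0526)
  v5: (1-0.464)·(4.07,-0.73) + 0.464·(3.48,-2.2) = (3.7962,-1.4121)
Shoelace sum Σ(x_i·y_{i+1} − x_{i+1}·y_i):
  i=1: 2.0777·-0.1242 − -2.3061·1.9769 = +4.3007 (running +4.3007)
  i=2: -2.3061·-1.4928 − -1.5233·-0.1242 = +3.2533 (running +7.5540)
  i=3: -1.5233·-3.0526 − 0.2333·-1.4928 = +4.9981 (running +12.5521)
  i=4: 0.2333·-1.4121 − 3.7962·-3.0526 = +11.2588 (running +23.8110)
  i=5: 3.7962·1.9769 − 2.0777·-1.4121 = +10.4386 (running +34.2495)
Area = |Σ|/2 = |34.2495|/2 = 17.1248

Area at t=0.464: 17.1248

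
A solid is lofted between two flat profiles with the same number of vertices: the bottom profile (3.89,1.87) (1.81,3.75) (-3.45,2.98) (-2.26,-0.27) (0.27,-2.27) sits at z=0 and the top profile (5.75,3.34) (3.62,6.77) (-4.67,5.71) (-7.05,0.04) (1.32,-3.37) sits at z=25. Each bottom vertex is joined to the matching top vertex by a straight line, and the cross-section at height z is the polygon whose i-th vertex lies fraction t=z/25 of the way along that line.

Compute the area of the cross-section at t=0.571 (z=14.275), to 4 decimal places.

Area at t=0.571: 54.6671

Cross-section at t=0.571: each vertex is (1-t)·p0[i] + t·p1[i].
  v1: (1-0.571)·(3.89,1.87) + 0.571·(5.75,3.34) = (4.9521,2.7094)
  v2: (1-0.571)·(1.81,3.75) + 0.571·(3.62,6.77) = (2.8435,5.4744)
  v3: (1-0.571)·(-3.45,2.98) + 0.571·(-4.67,5.71) = (-4.1466,4.5388)
  v4: (1-0.571)·(-2.26,-0.27) + 0.571·(-7.05,0.04) = (-4.9951,-0.0930)
  v5: (1-0.571)·(0.27,-2.27) + 0.571·(1.32,-3.37) = (0.8695,-2.8981)
Shoelace sum Σ(x_i·y_{i+1} − x_{i+1}·y_i):
  i=1: 4.9521·5.4744 − 2.8435·2.7094 = +19.4055 (running +19.4055)
  i=2: 2.8435·4.5388 − -4.1466·5.4744 = +35.6065 (running +55.0121)
  i=3: -4.1466·-0.0930 − -4.9951·4.5388 = +23.0575 (running +78.0695)
  i=4: -4.9951·-2.8981 − 0.8695·-0.0930 = +14.5571 (running +92.6267)
  i=5: 0.8695·2.7094 − 4.9521·-2.8981 = +16.7075 (running +109.3342)
Area = |Σ|/2 = |109.3342|/2 = 54.6671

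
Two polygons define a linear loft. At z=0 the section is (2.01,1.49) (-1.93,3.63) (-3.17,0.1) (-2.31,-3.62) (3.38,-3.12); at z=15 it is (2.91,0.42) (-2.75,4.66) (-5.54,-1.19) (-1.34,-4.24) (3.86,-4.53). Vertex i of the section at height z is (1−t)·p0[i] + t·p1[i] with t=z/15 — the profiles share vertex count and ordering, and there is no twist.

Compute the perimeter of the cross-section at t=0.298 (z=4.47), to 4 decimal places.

Perimeter at t=0.298: 24.1958

Cross-section at t=0.298: each vertex is (1-t)·p0[i] + t·p1[i].
  v1: (1-0.298)·(2.01,1.49) + 0.298·(2.91,0.42) = (2.2782,1.1711)
  v2: (1-0.298)·(-1.93,3.63) + 0.298·(-2.75,4.66) = (-2.1744,3.9369)
  v3: (1-0.298)·(-3.17,0.1) + 0.298·(-5.54,-1.19) = (-3.8763,-0.2844)
  v4: (1-0.298)·(-2.31,-3.62) + 0.298·(-1.34,-4.24) = (-2.0209,-3.8048)
  v5: (1-0.298)·(3.38,-3.12) + 0.298·(3.86,-4.53) = (3.5230,-3.5402)
Perimeter = Σ |v_{i+1} − v_i|:
  edge 1→2: √(-4.4526² + 2.7658²) = 5.2417 (running 5.2417)
  edge 2→3: √(-1.7019² + -4.2214²) = 4.5515 (running 9.7932)
  edge 3→4: √(1.8553² + -3.5203²) = 3.9793 (running 13.7725)
  edge 4→5: √(5.5440² + 0.2646²) = 5.5503 (running 19.3228)
  edge 5→1: √(-1.2448² + 4.7113²) = 4.8730 (running 24.1958)
Perimeter = 24.1958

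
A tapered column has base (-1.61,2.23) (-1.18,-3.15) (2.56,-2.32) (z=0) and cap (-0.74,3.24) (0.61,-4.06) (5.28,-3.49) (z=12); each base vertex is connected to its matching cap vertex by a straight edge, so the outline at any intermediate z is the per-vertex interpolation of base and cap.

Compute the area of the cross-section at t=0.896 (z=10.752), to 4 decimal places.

Cross-section at t=0.896: each vertex is (1-t)·p0[i] + t·p1[i].
  v1: (1-0.896)·(-1.61,2.23) + 0.896·(-0.74,3.24) = (-0.8305,3.1350)
  v2: (1-0.896)·(-1.18,-3.15) + 0.896·(0.61,-4.06) = (0.4238,-3.9654)
  v3: (1-0.896)·(2.56,-2.32) + 0.896·(5.28,-3.49) = (4.9971,-3.3683)
Shoelace sum Σ(x_i·y_{i+1} − x_{i+1}·y_i):
  i=1: -0.8305·-3.9654 − 0.4238·3.1350 = +1.9644 (running +1.9644)
  i=2: 0.4238·-3.3683 − 4.9971·-3.9654 = +18.3878 (running +20.3522)
  i=3: 4.9971·3.1350 − -0.8305·-3.3683 = +12.8684 (running +33.2206)
Area = |Σ|/2 = |33.2206|/2 = 16.6103

Area at t=0.896: 16.6103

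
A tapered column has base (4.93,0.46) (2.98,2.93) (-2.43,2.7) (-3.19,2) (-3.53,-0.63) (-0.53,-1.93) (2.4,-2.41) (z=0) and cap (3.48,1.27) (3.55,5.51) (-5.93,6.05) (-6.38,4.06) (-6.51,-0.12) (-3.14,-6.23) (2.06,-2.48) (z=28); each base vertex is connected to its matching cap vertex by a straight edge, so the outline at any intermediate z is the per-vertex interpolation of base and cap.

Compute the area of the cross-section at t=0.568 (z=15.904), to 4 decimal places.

Cross-section at t=0.568: each vertex is (1-t)·p0[i] + t·p1[i].
  v1: (1-0.568)·(4.93,0.46) + 0.568·(3.48,1.27) = (4.1064,0.9201)
  v2: (1-0.568)·(2.98,2.93) + 0.568·(3.55,5.51) = (3.3038,4.3954)
  v3: (1-0.568)·(-2.43,2.7) + 0.568·(-5.93,6.05) = (-4.4180,4.6028)
  v4: (1-0.568)·(-3.19,2) + 0.568·(-6.38,4.06) = (-5.0019,3.1701)
  v5: (1-0.568)·(-3.53,-0.63) + 0.568·(-6.51,-0.12) = (-5.2226,-0.3403)
  v6: (1-0.568)·(-0.53,-1.93) + 0.568·(-3.14,-6.23) = (-2.0125,-4.3724)
  v7: (1-0.568)·(2.4,-2.41) + 0.568·(2.06,-2.48) = (2.2069,-2.4498)
Shoelace sum Σ(x_i·y_{i+1} − x_{i+1}·y_i):
  i=1: 4.1064·4.3954 − 3.3038·0.9201 = +15.0097 (running +15.0097)
  i=2: 3.3038·4.6028 − -4.4180·4.3954 = +34.6256 (running +49.6353)
  i=3: -4.4180·3.1701 − -5.0019·4.6028 = +9.0174 (running +58.6527)
  i=4: -5.0019·-0.3403 − -5.2226·3.1701 = +18.2584 (running +76.9112)
  i=5: -5.2226·-4.3724 − -2.0125·-0.3403 = +22.1506 (running +99.0618)
  i=6: -2.0125·-2.4498 − 2.2069·-4.3724 = +14.5795 (running +113.6412)
  i=7: 2.2069·0.9201 − 4.1064·-2.4498 = +12.0902 (running +125.7314)
Area = |Σ|/2 = |125.7314|/2 = 62.8657

Area at t=0.568: 62.8657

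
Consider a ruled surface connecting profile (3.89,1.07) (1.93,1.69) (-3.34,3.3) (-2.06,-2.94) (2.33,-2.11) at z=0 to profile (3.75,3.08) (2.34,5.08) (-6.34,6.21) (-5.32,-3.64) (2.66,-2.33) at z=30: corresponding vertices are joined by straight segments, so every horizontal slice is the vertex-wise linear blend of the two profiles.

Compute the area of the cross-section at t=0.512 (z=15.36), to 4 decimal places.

Area at t=0.512: 49.8753

Cross-section at t=0.512: each vertex is (1-t)·p0[i] + t·p1[i].
  v1: (1-0.512)·(3.89,1.07) + 0.512·(3.75,3.08) = (3.8183,2.0991)
  v2: (1-0.512)·(1.93,1.69) + 0.512·(2.34,5.08) = (2.1399,3.4257)
  v3: (1-0.512)·(-3.34,3.3) + 0.512·(-6.34,6.21) = (-4.8760,4.7899)
  v4: (1-0.512)·(-2.06,-2.94) + 0.512·(-5.32,-3.64) = (-3.7291,-3.2984)
  v5: (1-0.512)·(2.33,-2.11) + 0.512·(2.66,-2.33) = (2.4990,-2.2226)
Shoelace sum Σ(x_i·y_{i+1} − x_{i+1}·y_i):
  i=1: 3.8183·3.4257 − 2.1399·2.0991 = +8.5884 (running +8.5884)
  i=2: 2.1399·4.7899 − -4.8760·3.4257 = +26.9537 (running +35.5421)
  i=3: -4.8760·-3.2984 − -3.7291·4.7899 = +33.9452 (running +69.4872)
  i=4: -3.7291·-2.2226 − 2.4990·-3.2984 = +16.5311 (running +86.0183)
  i=5: 2.4990·2.0991 − 3.8183·-2.2226 = +13.7324 (running +99.7507)
Area = |Σ|/2 = |99.7507|/2 = 49.8753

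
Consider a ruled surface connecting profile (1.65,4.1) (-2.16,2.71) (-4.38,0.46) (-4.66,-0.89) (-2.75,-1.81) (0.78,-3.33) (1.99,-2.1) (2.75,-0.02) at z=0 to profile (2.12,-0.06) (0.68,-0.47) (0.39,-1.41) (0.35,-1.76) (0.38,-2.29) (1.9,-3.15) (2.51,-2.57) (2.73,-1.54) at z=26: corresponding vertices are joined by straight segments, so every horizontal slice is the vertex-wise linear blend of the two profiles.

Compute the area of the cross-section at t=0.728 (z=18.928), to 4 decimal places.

Cross-section at t=0.728: each vertex is (1-t)·p0[i] + t·p1[i].
  v1: (1-0.728)·(1.65,4.1) + 0.728·(2.12,-0.06) = (1.9922,1.0715)
  v2: (1-0.728)·(-2.16,2.71) + 0.728·(0.68,-0.47) = (-0.0925,0.3950)
  v3: (1-0.728)·(-4.38,0.46) + 0.728·(0.39,-1.41) = (-0.9074,-0.9014)
  v4: (1-0.728)·(-4.66,-0.89) + 0.728·(0.35,-1.76) = (-1.0127,-1.5234)
  v5: (1-0.728)·(-2.75,-1.81) + 0.728·(0.38,-2.29) = (-0.4714,-2.1594)
  v6: (1-0.728)·(0.78,-3.33) + 0.728·(1.9,-3.15) = (1.5954,-3.1990)
  v7: (1-0.728)·(1.99,-2.1) + 0.728·(2.51,-2.57) = (2.3686,-2.4422)
  v8: (1-0.728)·(2.75,-0.02) + 0.728·(2.73,-1.54) = (2.7354,-1.1266)
Shoelace sum Σ(x_i·y_{i+1} − x_{i+1}·y_i):
  i=1: 1.9922·0.3950 − -0.0925·1.0715 = +0.8859 (running +0.8859)
  i=2: -0.0925·-0.9014 − -0.9074·0.3950 = +0.4418 (running +1.3277)
  i=3: -0.9074·-1.5234 − -1.0127·-0.9014 = +0.4695 (running +1.7972)
  i=4: -1.0127·-2.1594 − -0.4714·-1.5234 = +1.4689 (running +3.2661)
  i=5: -0.4714·-3.1990 − 1.5954·-2.1594 = +4.9529 (running +8.2190)
  i=6: 1.5954·-2.4422 − 2.3686·-3.1990 = +3.6808 (running +11.8998)
  i=7: 2.3686·-1.1266 − 2.7354·-2.4422 = +4.0121 (running +15.9119)
  i=8: 2.7354·1.0715 − 1.9922·-1.1266 = +5.1754 (running +21.0872)
Area = |Σ|/2 = |21.0872|/2 = 10.5436

Area at t=0.728: 10.5436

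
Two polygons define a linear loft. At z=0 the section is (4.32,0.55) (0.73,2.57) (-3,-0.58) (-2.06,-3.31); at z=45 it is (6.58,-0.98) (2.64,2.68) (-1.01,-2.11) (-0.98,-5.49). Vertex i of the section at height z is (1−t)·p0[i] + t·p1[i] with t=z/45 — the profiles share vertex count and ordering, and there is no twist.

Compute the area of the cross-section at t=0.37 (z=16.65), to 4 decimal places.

Cross-section at t=0.37: each vertex is (1-t)·p0[i] + t·p1[i].
  v1: (1-0.37)·(4.32,0.55) + 0.37·(6.58,-0.98) = (5.1562,-0.0161)
  v2: (1-0.37)·(0.73,2.57) + 0.37·(2.64,2.68) = (1.4367,2.6107)
  v3: (1-0.37)·(-3,-0.58) + 0.37·(-1.01,-2.11) = (-2.2637,-1.1461)
  v4: (1-0.37)·(-2.06,-3.31) + 0.37·(-0.98,-5.49) = (-1.6604,-4.1166)
Shoelace sum Σ(x_i·y_{i+1} − x_{i+1}·y_i):
  i=1: 5.1562·2.6107 − 1.4367·-0.0161 = +13.4844 (running +13.4844)
  i=2: 1.4367·-1.1461 − -2.2637·2.6107 = +4.2632 (running +17.7477)
  i=3: -2.2637·-4.1166 − -1.6604·-1.1461 = +7.4158 (running +25.1634)
  i=4: -1.6604·-0.0161 − 5.1562·-4.1166 = +21.2527 (running +46.4162)
Area = |Σ|/2 = |46.4162|/2 = 23.2081

Area at t=0.37: 23.2081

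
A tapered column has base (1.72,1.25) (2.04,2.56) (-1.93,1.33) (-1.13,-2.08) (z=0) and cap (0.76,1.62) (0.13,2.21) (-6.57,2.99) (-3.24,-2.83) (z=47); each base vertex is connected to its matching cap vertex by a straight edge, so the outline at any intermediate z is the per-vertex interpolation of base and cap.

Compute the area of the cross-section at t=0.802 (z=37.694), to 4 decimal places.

Area at t=0.802: 18.2300

Cross-section at t=0.802: each vertex is (1-t)·p0[i] + t·p1[i].
  v1: (1-0.802)·(1.72,1.25) + 0.802·(0.76,1.62) = (0.9501,1.5467)
  v2: (1-0.802)·(2.04,2.56) + 0.802·(0.13,2.21) = (0.5082,2.2793)
  v3: (1-0.802)·(-1.93,1.33) + 0.802·(-6.57,2.99) = (-5.6513,2.6613)
  v4: (1-0.802)·(-1.13,-2.08) + 0.802·(-3.24,-2.83) = (-2.8222,-2.6815)
Shoelace sum Σ(x_i·y_{i+1} − x_{i+1}·y_i):
  i=1: 0.9501·2.2793 − 0.5082·1.5467 = +1.3795 (running +1.3795)
  i=2: 0.5082·2.6613 − -5.6513·2.2793 = +14.2334 (running +15.6129)
  i=3: -5.6513·-2.6815 − -2.8222·2.6613 = +22.6647 (running +38.2776)
  i=4: -2.8222·1.5467 − 0.9501·-2.6815 = -1.8176 (running +36.4600)
Area = |Σ|/2 = |36.4600|/2 = 18.2300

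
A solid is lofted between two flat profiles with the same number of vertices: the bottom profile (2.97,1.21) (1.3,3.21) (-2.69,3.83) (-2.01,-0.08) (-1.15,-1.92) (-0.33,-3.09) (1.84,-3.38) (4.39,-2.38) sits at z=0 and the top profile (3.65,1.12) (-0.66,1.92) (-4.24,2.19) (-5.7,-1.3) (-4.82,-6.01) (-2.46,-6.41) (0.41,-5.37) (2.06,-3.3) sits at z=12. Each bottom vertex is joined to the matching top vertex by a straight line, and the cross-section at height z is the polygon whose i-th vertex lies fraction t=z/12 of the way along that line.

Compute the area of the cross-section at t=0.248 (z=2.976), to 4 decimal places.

Cross-section at t=0.248: each vertex is (1-t)·p0[i] + t·p1[i].
  v1: (1-0.248)·(2.97,1.21) + 0.248·(3.65,1.12) = (3.1386,1.1877)
  v2: (1-0.248)·(1.3,3.21) + 0.248·(-0.66,1.92) = (0.8139,2.8901)
  v3: (1-0.248)·(-2.69,3.83) + 0.248·(-4.24,2.19) = (-3.0744,3.4233)
  v4: (1-0.248)·(-2.01,-0.08) + 0.248·(-5.7,-1.3) = (-2.9251,-0.3826)
  v5: (1-0.248)·(-1.15,-1.92) + 0.248·(-4.82,-6.01) = (-2.0602,-2.9343)
  v6: (1-0.248)·(-0.33,-3.09) + 0.248·(-2.46,-6.41) = (-0.8582,-3.9134)
  v7: (1-0.248)·(1.84,-3.38) + 0.248·(0.41,-5.37) = (1.4854,-3.8735)
  v8: (1-0.248)·(4.39,-2.38) + 0.248·(2.06,-3.3) = (3.8122,-2.6082)
Shoelace sum Σ(x_i·y_{i+1} − x_{i+1}·y_i):
  i=1: 3.1386·2.8901 − 0.8139·1.1877 = +8.1042 (running +8.1042)
  i=2: 0.8139·3.4233 − -3.0744·2.8901 = +11.6715 (running +19.7758)
  i=3: -3.0744·-0.3826 − -2.9251·3.4233 = +11.1896 (running +30.9654)
  i=4: -2.9251·-2.9343 − -2.0602·-0.3826 = +7.7951 (running +38.7605)
  i=5: -2.0602·-3.9134 − -0.8582·-2.9343 = +5.5438 (running +44.3043)
  i=6: -0.8582·-3.8735 − 1.4854·-3.9134 = +9.1372 (running +53.4415)
  i=7: 1.4854·-2.6082 − 3.8122·-3.8735 = +10.8924 (running +64.3339)
  i=8: 3.8122·1.1877 − 3.1386·-2.6082 = +12.7137 (running +77.0476)
Area = |Σ|/2 = |77.0476|/2 = 38.5238

Area at t=0.248: 38.5238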